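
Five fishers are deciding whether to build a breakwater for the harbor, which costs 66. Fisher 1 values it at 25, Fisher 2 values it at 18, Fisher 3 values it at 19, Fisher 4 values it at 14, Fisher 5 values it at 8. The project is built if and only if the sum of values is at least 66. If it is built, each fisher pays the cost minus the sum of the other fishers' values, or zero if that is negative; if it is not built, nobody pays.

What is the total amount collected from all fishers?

8

Total value 84 ≥ cost 66, so it is built.
Fisher 1: others sum to 59; max(0, 66 - 59) = 7.
Fisher 2: others sum to 66; max(0, 66 - 66) = 0.
Fisher 3: others sum to 65; max(0, 66 - 65) = 1.
Fisher 4: others sum to 70; max(0, 66 - 70) = 0.
Fisher 5: others sum to 76; max(0, 66 - 76) = 0.
Total collected = 7 + 0 + 1 + 0 + 0 = 8.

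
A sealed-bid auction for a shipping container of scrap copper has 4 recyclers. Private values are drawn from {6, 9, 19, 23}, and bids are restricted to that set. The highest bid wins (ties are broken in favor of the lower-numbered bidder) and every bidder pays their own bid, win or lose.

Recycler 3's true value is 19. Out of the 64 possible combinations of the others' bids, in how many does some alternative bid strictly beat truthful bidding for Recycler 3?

54

Others bid (6, 6, 6): truth gives 0; bid 9 gives 10 > 0. Violating.
Others bid (6, 6, 9): truth gives 0; bid 9 gives 10 > 0. Violating.
Others bid (6, 6, 23): truth gives -19; bid 23 gives -4 > -19. Violating.
Others bid (6, 9, 23): truth gives -19; bid 23 gives -4 > -19. Violating.
Others bid (6, 6, 19): truth gives 0; no alternative beats it.
Others bid (6, 9, 6): truth gives 0; no alternative beats it.
(Checking all 64 profiles: 54 have a profitable deviation, 10 do not.)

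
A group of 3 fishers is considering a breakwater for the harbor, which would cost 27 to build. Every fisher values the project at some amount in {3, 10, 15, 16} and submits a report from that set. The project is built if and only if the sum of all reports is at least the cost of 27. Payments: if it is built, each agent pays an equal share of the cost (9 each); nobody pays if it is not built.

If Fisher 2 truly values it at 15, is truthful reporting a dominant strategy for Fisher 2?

Yes

Check each profile of the others' reports and compare truth against every alternative report.
Others report (3, 10): truth gives 6, best alternative gives 6.
Others report (3, 15): truth gives 6, best alternative gives 6.
Others report (3, 16): truth gives 6, best alternative gives 6.
Others report (10, 3): truth gives 6, best alternative gives 6.
Others report (10, 10): truth gives 6, best alternative gives 6.
Others report (10, 15): truth gives 6, best alternative gives 6.
(Remaining 10 profiles checked similarly; truth is weakly best in each.)
In every case the truthful report is at least as good as any alternative, so it is a dominant strategy.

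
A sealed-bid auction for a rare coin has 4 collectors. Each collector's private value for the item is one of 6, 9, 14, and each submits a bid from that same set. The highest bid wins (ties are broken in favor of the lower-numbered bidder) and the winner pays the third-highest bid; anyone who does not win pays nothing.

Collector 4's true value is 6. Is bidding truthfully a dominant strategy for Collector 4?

Check each profile of the others' bids and compare truth against every alternative bid.
Others bid (6, 6, 6): truth gives 0, best alternative gives 0.
Others bid (6, 6, 9): truth gives 0, best alternative gives 0.
Others bid (6, 6, 14): truth gives 0, best alternative gives 0.
Others bid (6, 9, 6): truth gives 0, best alternative gives 0.
Others bid (6, 9, 9): truth gives 0, best alternative gives 0.
Others bid (6, 9, 14): truth gives 0, best alternative gives 0.
(Remaining 21 profiles checked similarly; truth is weakly best in each.)
In every case the truthful bid is at least as good as any alternative, so it is a dominant strategy.

Yes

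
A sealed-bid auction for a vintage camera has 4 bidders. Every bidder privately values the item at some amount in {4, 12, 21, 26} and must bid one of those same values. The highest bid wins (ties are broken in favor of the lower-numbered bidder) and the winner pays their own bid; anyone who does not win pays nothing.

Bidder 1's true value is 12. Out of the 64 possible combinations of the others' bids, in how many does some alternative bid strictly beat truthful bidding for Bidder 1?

Others bid (4, 4, 4): truth gives 0; bid 4 gives 8 > 0. Violating.
Others bid (4, 4, 12): truth gives 0; no alternative beats it.
Others bid (4, 4, 21): truth gives 0; no alternative beats it.
(Checking all 64 profiles: 1 has a profitable deviation, 63 do not.)

1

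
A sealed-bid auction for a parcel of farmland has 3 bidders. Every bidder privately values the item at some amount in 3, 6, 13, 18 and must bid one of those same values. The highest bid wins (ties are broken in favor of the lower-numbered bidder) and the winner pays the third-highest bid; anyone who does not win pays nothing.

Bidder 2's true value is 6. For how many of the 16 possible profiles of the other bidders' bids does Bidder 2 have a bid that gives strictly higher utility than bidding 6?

4

Others bid (3, 13): truth gives 0; bid 13 gives 3 > 0. Violating.
Others bid (3, 18): truth gives 0; bid 18 gives 3 > 0. Violating.
Others bid (6, 3): truth gives 0; bid 13 gives 3 > 0. Violating.
Others bid (13, 3): truth gives 0; bid 18 gives 3 > 0. Violating.
Others bid (3, 3): truth gives 3; no alternative beats it.
Others bid (3, 6): truth gives 3; no alternative beats it.
(Checking all 16 profiles: 4 have a profitable deviation, 12 do not.)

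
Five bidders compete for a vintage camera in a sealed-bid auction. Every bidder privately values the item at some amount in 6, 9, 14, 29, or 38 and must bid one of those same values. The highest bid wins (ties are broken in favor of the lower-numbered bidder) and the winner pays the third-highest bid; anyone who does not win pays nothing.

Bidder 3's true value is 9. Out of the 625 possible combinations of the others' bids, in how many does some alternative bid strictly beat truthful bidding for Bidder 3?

12

Others bid (6, 6, 6, 14): truth gives 0; bid 14 gives 3 > 0. Violating.
Others bid (6, 6, 6, 29): truth gives 0; bid 29 gives 3 > 0. Violating.
Others bid (6, 6, 6, 38): truth gives 0; bid 38 gives 3 > 0. Violating.
Others bid (6, 6, 14, 6): truth gives 0; bid 14 gives 3 > 0. Violating.
Others bid (6, 6, 6, 6): truth gives 3; no alternative beats it.
Others bid (6, 6, 6, 9): truth gives 3; no alternative beats it.
(Checking all 625 profiles: 12 have a profitable deviation, 613 do not.)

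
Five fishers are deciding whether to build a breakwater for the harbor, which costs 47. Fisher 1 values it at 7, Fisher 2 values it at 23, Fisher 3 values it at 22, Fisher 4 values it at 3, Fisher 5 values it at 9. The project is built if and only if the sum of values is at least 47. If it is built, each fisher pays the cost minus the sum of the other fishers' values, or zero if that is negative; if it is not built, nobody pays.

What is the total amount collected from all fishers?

Total value 64 ≥ cost 47, so it is built.
Fisher 1: others sum to 57; max(0, 47 - 57) = 0.
Fisher 2: others sum to 41; max(0, 47 - 41) = 6.
Fisher 3: others sum to 42; max(0, 47 - 42) = 5.
Fisher 4: others sum to 61; max(0, 47 - 61) = 0.
Fisher 5: others sum to 55; max(0, 47 - 55) = 0.
Total collected = 0 + 6 + 5 + 0 + 0 = 11.

11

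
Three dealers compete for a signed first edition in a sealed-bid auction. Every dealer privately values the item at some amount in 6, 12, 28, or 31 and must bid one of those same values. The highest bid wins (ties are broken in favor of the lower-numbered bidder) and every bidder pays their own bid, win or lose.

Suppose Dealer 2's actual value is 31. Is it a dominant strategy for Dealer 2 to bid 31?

No

Consider the case where Dealer 1 bids 6 and Dealer 3 bids 6.
Truthful bid 31: wins, pays 31, utility 31 - 31 = 0.
Bid 12 instead: wins, pays 12, utility 31 - 12 = 19.
Since 19 > 0, bidding 12 is strictly better here, so truthful bidding is not dominant.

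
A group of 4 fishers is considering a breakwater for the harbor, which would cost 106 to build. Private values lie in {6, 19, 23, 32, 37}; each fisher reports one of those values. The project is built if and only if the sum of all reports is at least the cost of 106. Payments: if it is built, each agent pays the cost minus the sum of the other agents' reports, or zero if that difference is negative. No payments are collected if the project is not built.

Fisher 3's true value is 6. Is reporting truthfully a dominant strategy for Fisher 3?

Check each profile of the others' reports and compare truth against every alternative report.
Others report (23, 32, 32): truth gives 0, best alternative gives -13.
Others report (32, 23, 32): truth gives 0, best alternative gives -13.
Others report (32, 32, 23): truth gives 0, best alternative gives -13.
Others report (19, 32, 37): truth gives 0, best alternative gives -12.
Others report (19, 37, 32): truth gives 0, best alternative gives -12.
Others report (32, 19, 37): truth gives 0, best alternative gives -12.
(Remaining 119 profiles checked similarly; truth is weakly best in each.)
In every case the truthful report is at least as good as any alternative, so it is a dominant strategy.

Yes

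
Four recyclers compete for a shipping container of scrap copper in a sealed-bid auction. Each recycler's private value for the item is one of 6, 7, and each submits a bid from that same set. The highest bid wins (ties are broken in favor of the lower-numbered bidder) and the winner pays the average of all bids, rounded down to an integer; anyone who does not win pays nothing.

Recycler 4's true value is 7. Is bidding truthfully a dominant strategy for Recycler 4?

Check each profile of the others' bids and compare truth against every alternative bid.
Others bid (6, 6, 6): truth gives 1, best alternative gives 0.
Others bid (6, 6, 7): truth gives 0, best alternative gives 0.
Others bid (6, 7, 6): truth gives 0, best alternative gives 0.
Others bid (6, 7, 7): truth gives 0, best alternative gives 0.
Others bid (7, 6, 6): truth gives 0, best alternative gives 0.
Others bid (7, 6, 7): truth gives 0, best alternative gives 0.
(Remaining 2 profiles checked similarly; truth is weakly best in each.)
In every case the truthful bid is at least as good as any alternative, so it is a dominant strategy.

Yes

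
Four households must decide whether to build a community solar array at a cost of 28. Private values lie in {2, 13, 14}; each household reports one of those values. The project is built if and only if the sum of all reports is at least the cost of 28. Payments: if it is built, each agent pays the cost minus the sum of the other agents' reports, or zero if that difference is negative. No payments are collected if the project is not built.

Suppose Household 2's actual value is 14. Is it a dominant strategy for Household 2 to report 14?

Yes

Check each profile of the others' reports and compare truth against every alternative report.
Others report (2, 13, 13): truth gives 14, best alternative gives 14.
Others report (2, 13, 14): truth gives 14, best alternative gives 14.
Others report (2, 14, 13): truth gives 14, best alternative gives 14.
Others report (2, 14, 14): truth gives 14, best alternative gives 14.
Others report (13, 2, 13): truth gives 14, best alternative gives 14.
Others report (13, 2, 14): truth gives 14, best alternative gives 14.
(Remaining 21 profiles checked similarly; truth is weakly best in each.)
In every case the truthful report is at least as good as any alternative, so it is a dominant strategy.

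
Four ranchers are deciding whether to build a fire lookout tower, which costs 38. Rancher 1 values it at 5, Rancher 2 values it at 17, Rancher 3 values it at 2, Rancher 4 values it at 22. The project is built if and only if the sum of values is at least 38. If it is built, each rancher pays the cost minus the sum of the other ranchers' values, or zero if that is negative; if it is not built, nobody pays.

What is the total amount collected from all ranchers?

Total value 46 ≥ cost 38, so it is built.
Rancher 1: others sum to 41; max(0, 38 - 41) = 0.
Rancher 2: others sum to 29; max(0, 38 - 29) = 9.
Rancher 3: others sum to 44; max(0, 38 - 44) = 0.
Rancher 4: others sum to 24; max(0, 38 - 24) = 14.
Total collected = 0 + 9 + 0 + 14 = 23.

23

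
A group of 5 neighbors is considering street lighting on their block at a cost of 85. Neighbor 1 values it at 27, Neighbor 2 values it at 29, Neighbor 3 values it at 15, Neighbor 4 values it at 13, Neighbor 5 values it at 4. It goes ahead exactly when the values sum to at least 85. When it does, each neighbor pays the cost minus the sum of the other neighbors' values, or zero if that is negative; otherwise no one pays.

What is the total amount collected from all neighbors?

Total value 88 ≥ cost 85, so it is built.
Neighbor 1: others sum to 61; max(0, 85 - 61) = 24.
Neighbor 2: others sum to 59; max(0, 85 - 59) = 26.
Neighbor 3: others sum to 73; max(0, 85 - 73) = 12.
Neighbor 4: others sum to 75; max(0, 85 - 75) = 10.
Neighbor 5: others sum to 84; max(0, 85 - 84) = 1.
Total collected = 24 + 26 + 12 + 10 + 1 = 73.

73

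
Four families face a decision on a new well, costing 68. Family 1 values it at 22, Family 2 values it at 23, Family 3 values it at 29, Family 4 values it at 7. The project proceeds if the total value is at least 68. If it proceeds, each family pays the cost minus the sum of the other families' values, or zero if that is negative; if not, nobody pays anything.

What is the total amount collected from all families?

Total value 81 ≥ cost 68, so it is built.
Family 1: others sum to 59; max(0, 68 - 59) = 9.
Family 2: others sum to 58; max(0, 68 - 58) = 10.
Family 3: others sum to 52; max(0, 68 - 52) = 16.
Family 4: others sum to 74; max(0, 68 - 74) = 0.
Total collected = 9 + 10 + 16 + 0 = 35.

35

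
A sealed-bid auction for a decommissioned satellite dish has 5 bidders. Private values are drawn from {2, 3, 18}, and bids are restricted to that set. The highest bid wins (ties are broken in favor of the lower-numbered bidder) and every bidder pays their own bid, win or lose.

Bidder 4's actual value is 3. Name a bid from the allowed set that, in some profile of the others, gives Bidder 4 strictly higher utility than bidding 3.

Suppose Bidder 1 bids 2, Bidder 2 bids 2, Bidder 3 bids 2 and Bidder 5 bids 18.
Bid 3: loses but pays 3, utility -3.
Bid 2: loses but pays 2, utility -2.
So bidding 2 beats truth here (-2 > -3).

2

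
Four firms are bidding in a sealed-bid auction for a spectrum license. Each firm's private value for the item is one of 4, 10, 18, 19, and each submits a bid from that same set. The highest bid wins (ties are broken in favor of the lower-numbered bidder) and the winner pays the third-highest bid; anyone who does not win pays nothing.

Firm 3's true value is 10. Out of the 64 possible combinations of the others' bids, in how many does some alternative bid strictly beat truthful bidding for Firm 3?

Others bid (4, 4, 18): truth gives 0; bid 18 gives 6 > 0. Violating.
Others bid (4, 4, 19): truth gives 0; bid 19 gives 6 > 0. Violating.
Others bid (4, 10, 4): truth gives 0; bid 18 gives 6 > 0. Violating.
Others bid (4, 18, 4): truth gives 0; bid 19 gives 6 > 0. Violating.
Others bid (4, 4, 4): truth gives 6; no alternative beats it.
Others bid (4, 4, 10): truth gives 6; no alternative beats it.
(Checking all 64 profiles: 6 have a profitable deviation, 58 do not.)

6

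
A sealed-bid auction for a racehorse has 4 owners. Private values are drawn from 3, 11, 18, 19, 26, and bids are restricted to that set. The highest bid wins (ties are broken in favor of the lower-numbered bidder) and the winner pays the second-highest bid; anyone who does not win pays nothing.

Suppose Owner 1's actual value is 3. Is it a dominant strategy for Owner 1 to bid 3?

Yes

Check each profile of the others' bids and compare truth against every alternative bid.
Others bid (3, 3, 11): truth gives 0, best alternative gives -8.
Others bid (3, 11, 3): truth gives 0, best alternative gives -8.
Others bid (3, 11, 11): truth gives 0, best alternative gives -8.
Others bid (11, 3, 3): truth gives 0, best alternative gives -8.
Others bid (11, 3, 11): truth gives 0, best alternative gives -8.
Others bid (11, 11, 3): truth gives 0, best alternative gives -8.
(Remaining 119 profiles checked similarly; truth is weakly best in each.)
In every case the truthful bid is at least as good as any alternative, so it is a dominant strategy.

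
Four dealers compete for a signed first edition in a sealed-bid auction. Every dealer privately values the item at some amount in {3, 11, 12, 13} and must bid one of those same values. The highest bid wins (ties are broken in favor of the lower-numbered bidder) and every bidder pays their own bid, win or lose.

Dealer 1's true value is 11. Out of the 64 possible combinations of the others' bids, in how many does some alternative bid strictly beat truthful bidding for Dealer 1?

57

Others bid (3, 3, 3): truth gives 0; bid 3 gives 8 > 0. Violating.
Others bid (3, 3, 12): truth gives -11; bid 12 gives -1 > -11. Violating.
Others bid (3, 3, 13): truth gives -11; bid 13 gives -2 > -11. Violating.
Others bid (3, 11, 12): truth gives -11; bid 12 gives -1 > -11. Violating.
Others bid (3, 3, 11): truth gives 0; no alternative beats it.
Others bid (3, 11, 3): truth gives 0; no alternative beats it.
(Checking all 64 profiles: 57 have a profitable deviation, 7 do not.)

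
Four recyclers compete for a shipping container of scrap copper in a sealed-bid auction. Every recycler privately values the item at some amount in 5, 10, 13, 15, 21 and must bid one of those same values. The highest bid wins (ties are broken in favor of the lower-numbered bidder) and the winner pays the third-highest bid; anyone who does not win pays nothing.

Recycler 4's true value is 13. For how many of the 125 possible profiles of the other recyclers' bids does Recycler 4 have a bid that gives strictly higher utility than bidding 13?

24

Others bid (5, 5, 13): truth gives 0; bid 15 gives 8 > 0. Violating.
Others bid (5, 5, 15): truth gives 0; bid 21 gives 8 > 0. Violating.
Others bid (5, 10, 13): truth gives 0; bid 15 gives 3 > 0. Violating.
Others bid (5, 10, 15): truth gives 0; bid 21 gives 3 > 0. Violating.
Others bid (5, 5, 5): truth gives 8; no alternative beats it.
Others bid (5, 5, 10): truth gives 8; no alternative beats it.
(Checking all 125 profiles: 24 have a profitable deviation, 101 do not.)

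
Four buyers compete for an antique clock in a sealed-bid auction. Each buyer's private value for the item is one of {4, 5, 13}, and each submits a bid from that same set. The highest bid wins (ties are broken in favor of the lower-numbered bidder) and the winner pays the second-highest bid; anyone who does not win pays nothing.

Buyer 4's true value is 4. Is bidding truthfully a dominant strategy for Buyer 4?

Yes

Check each profile of the others' bids and compare truth against every alternative bid.
Others bid (4, 4, 4): truth gives 0, best alternative gives 0.
Others bid (4, 4, 5): truth gives 0, best alternative gives 0.
Others bid (4, 4, 13): truth gives 0, best alternative gives 0.
Others bid (4, 5, 4): truth gives 0, best alternative gives 0.
Others bid (4, 5, 5): truth gives 0, best alternative gives 0.
Others bid (4, 5, 13): truth gives 0, best alternative gives 0.
(Remaining 21 profiles checked similarly; truth is weakly best in each.)
In every case the truthful bid is at least as good as any alternative, so it is a dominant strategy.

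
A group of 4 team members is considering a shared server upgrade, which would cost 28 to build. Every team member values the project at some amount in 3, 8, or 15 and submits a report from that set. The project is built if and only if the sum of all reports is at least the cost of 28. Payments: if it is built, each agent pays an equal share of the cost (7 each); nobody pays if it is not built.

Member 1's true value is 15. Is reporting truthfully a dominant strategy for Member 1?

Yes

Check each profile of the others' reports and compare truth against every alternative report.
Others report (3, 3, 8): truth gives 8, best alternative gives 0.
Others report (3, 8, 3): truth gives 8, best alternative gives 0.
Others report (3, 8, 8): truth gives 8, best alternative gives 0.
Others report (8, 3, 3): truth gives 8, best alternative gives 0.
Others report (8, 3, 8): truth gives 8, best alternative gives 0.
Others report (8, 8, 3): truth gives 8, best alternative gives 0.
(Remaining 21 profiles checked similarly; truth is weakly best in each.)
In every case the truthful report is at least as good as any alternative, so it is a dominant strategy.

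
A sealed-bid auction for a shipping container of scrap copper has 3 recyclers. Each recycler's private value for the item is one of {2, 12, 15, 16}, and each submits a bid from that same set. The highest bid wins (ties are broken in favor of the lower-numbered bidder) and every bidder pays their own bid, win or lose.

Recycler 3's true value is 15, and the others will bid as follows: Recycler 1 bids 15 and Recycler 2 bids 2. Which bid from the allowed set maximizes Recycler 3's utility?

Bid 2: loses but pays 2, utility -2.
Bid 12: loses but pays 12, utility -12.
Bid 15: loses but pays 15, utility -15.
Bid 16: wins, pays 16, utility 15 - 16 = -1.
The best choice is 16 with utility -1.

16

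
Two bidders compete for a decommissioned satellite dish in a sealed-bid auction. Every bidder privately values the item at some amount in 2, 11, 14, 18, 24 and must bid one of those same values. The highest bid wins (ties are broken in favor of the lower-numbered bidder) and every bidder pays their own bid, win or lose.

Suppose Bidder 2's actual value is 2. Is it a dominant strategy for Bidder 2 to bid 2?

Check each profile of the others' bids and compare truth against every alternative bid.
Others bid (11): truth gives -2, best alternative gives -11.
Others bid (14): truth gives -2, best alternative gives -11.
Others bid (18): truth gives -2, best alternative gives -11.
Others bid (24): truth gives -2, best alternative gives -11.
Others bid (2): truth gives -2, best alternative gives -9.
In every case the truthful bid is at least as good as any alternative, so it is a dominant strategy.

Yes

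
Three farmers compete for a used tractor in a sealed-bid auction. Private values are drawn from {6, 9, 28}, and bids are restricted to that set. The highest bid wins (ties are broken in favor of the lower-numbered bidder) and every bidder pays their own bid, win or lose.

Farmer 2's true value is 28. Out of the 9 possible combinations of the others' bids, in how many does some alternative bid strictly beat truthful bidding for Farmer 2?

Others bid (6, 6): truth gives 0; bid 9 gives 19 > 0. Violating.
Others bid (6, 9): truth gives 0; bid 9 gives 19 > 0. Violating.
Others bid (28, 6): truth gives -28; bid 6 gives -6 > -28. Violating.
Others bid (28, 9): truth gives -28; bid 6 gives -6 > -28. Violating.
Others bid (6, 28): truth gives 0; no alternative beats it.
Others bid (9, 6): truth gives 0; no alternative beats it.
(Checking all 9 profiles: 5 have a profitable deviation, 4 do not.)

5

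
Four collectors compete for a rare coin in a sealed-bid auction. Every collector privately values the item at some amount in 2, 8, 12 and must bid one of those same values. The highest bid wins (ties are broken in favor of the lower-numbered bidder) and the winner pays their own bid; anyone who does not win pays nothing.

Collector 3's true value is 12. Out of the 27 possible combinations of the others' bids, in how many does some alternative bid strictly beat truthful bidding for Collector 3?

2

Others bid (2, 2, 2): truth gives 0; bid 8 gives 4 > 0. Violating.
Others bid (2, 2, 8): truth gives 0; bid 8 gives 4 > 0. Violating.
Others bid (2, 2, 12): truth gives 0; no alternative beats it.
Others bid (2, 8, 2): truth gives 0; no alternative beats it.
(Checking all 27 profiles: 2 have a profitable deviation, 25 do not.)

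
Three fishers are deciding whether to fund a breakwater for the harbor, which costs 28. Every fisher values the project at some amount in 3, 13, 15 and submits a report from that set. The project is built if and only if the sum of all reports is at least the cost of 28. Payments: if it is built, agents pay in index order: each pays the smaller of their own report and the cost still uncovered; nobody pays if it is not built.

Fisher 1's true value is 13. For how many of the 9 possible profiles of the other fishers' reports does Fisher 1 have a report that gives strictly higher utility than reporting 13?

Others report (13, 13): truth gives 0; report 3 gives 10 > 0. Violating.
Others report (13, 15): truth gives 0; report 3 gives 10 > 0. Violating.
Others report (15, 13): truth gives 0; report 3 gives 10 > 0. Violating.
Others report (15, 15): truth gives 0; report 3 gives 10 > 0. Violating.
Others report (3, 3): truth gives 0; no alternative beats it.
Others report (3, 13): truth gives 0; no alternative beats it.
(Checking all 9 profiles: 4 have a profitable deviation, 5 do not.)

4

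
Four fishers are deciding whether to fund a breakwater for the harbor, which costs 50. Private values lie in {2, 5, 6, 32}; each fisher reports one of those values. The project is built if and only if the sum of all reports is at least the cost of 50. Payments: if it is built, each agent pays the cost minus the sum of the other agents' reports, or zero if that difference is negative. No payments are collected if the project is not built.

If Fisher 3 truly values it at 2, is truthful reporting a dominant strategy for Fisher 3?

Check each profile of the others' reports and compare truth against every alternative report.
Others report (2, 32, 32): truth gives 2, best alternative gives 2.
Others report (5, 32, 32): truth gives 2, best alternative gives 2.
Others report (6, 32, 32): truth gives 2, best alternative gives 2.
Others report (32, 2, 32): truth gives 2, best alternative gives 2.
Others report (32, 5, 32): truth gives 2, best alternative gives 2.
Others report (32, 6, 32): truth gives 2, best alternative gives 2.
(Remaining 58 profiles checked similarly; truth is weakly best in each.)
In every case the truthful report is at least as good as any alternative, so it is a dominant strategy.

Yes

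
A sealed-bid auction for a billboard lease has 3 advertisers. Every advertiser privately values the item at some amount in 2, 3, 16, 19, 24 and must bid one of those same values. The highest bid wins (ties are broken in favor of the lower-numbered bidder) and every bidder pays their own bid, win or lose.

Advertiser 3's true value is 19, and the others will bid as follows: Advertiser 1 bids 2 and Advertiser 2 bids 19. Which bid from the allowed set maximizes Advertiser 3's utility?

Bid 2: loses but pays 2, utility -2.
Bid 3: loses but pays 3, utility -3.
Bid 16: loses but pays 16, utility -16.
Bid 19: loses but pays 19, utility -19.
Bid 24: wins, pays 24, utility 19 - 24 = -5.
The best choice is 2 with utility -2.

2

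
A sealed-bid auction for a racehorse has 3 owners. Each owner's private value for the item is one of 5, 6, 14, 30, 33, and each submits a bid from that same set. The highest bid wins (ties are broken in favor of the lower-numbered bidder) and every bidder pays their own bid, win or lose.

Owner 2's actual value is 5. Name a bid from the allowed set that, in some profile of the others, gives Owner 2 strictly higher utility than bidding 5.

Suppose Owner 1 bids 5 and Owner 3 bids 5.
Bid 5: loses but pays 5, utility -5.
Bid 6: wins, pays 6, utility 5 - 6 = -1.
So bidding 6 beats truth here (-1 > -5).

6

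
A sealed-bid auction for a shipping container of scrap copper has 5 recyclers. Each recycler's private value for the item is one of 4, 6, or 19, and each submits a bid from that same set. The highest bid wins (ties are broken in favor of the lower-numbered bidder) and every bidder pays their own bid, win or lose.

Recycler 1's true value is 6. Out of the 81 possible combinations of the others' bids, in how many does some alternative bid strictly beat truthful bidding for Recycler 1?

Others bid (4, 4, 4, 4): truth gives 0; bid 4 gives 2 > 0. Violating.
Others bid (4, 4, 4, 19): truth gives -6; bid 4 gives -4 > -6. Violating.
Others bid (4, 4, 6, 19): truth gives -6; bid 4 gives -4 > -6. Violating.
Others bid (4, 4, 19, 4): truth gives -6; bid 4 gives -4 > -6. Violating.
Others bid (4, 4, 4, 6): truth gives 0; no alternative beats it.
Others bid (4, 4, 6, 4): truth gives 0; no alternative beats it.
(Checking all 81 profiles: 66 have a profitable deviation, 15 do not.)

66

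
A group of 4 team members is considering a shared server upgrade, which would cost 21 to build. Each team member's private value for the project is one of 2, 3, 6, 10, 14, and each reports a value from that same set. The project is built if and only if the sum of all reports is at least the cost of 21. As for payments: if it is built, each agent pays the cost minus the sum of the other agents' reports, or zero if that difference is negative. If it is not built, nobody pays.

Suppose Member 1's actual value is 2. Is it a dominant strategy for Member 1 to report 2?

Yes

Check each profile of the others' reports and compare truth against every alternative report.
Others report (2, 2, 14): truth gives 0, best alternative gives -1.
Others report (2, 6, 10): truth gives 0, best alternative gives -1.
Others report (2, 10, 6): truth gives 0, best alternative gives -1.
Others report (2, 14, 2): truth gives 0, best alternative gives -1.
Others report (6, 2, 10): truth gives 0, best alternative gives -1.
Others report (6, 6, 6): truth gives 0, best alternative gives -1.
(Remaining 119 profiles checked similarly; truth is weakly best in each.)
In every case the truthful report is at least as good as any alternative, so it is a dominant strategy.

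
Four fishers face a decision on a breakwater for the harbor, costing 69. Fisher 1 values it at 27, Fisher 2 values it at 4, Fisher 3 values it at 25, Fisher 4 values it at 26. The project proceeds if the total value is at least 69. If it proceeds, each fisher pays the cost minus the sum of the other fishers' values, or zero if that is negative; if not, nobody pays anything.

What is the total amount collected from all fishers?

Total value 82 ≥ cost 69, so it is built.
Fisher 1: others sum to 55; max(0, 69 - 55) = 14.
Fisher 2: others sum to 78; max(0, 69 - 78) = 0.
Fisher 3: others sum to 57; max(0, 69 - 57) = 12.
Fisher 4: others sum to 56; max(0, 69 - 56) = 13.
Total collected = 14 + 0 + 12 + 13 = 39.

39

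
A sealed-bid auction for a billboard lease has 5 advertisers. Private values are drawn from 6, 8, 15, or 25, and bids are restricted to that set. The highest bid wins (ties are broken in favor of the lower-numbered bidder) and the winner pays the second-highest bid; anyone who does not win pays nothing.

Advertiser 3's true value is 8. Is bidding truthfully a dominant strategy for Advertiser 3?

Yes

Check each profile of the others' bids and compare truth against every alternative bid.
Others bid (6, 6, 6, 6): truth gives 2, best alternative gives 2.
Others bid (6, 6, 6, 8): truth gives 0, best alternative gives 0.
Others bid (6, 6, 6, 15): truth gives 0, best alternative gives 0.
Others bid (6, 6, 6, 25): truth gives 0, best alternative gives 0.
Others bid (6, 6, 8, 6): truth gives 0, best alternative gives 0.
Others bid (6, 6, 8, 8): truth gives 0, best alternative gives 0.
(Remaining 250 profiles checked similarly; truth is weakly best in each.)
In every case the truthful bid is at least as good as any alternative, so it is a dominant strategy.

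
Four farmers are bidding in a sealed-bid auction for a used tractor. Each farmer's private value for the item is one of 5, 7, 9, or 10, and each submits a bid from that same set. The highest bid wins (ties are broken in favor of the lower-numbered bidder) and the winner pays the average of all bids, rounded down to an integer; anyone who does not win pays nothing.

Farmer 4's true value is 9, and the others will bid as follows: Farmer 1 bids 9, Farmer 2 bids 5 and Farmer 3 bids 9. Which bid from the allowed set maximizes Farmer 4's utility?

10

Bid 5: loses, pays 0, utility 0.
Bid 7: loses, pays 0, utility 0.
Bid 9: loses, pays 0, utility 0.
Bid 10: wins, pays 8, utility 9 - 8 = 1.
The best choice is 10 with utility 1.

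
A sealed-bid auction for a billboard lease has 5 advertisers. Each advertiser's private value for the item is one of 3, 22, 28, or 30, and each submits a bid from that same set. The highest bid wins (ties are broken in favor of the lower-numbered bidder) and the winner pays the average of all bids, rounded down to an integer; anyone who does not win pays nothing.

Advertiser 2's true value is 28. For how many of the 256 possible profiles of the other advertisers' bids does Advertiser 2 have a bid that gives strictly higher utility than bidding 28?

Others bid (3, 3, 3, 3): truth gives 20; bid 22 gives 22 > 20. Violating.
Others bid (3, 3, 3, 22): truth gives 17; bid 22 gives 18 > 17. Violating.
Others bid (3, 3, 3, 30): truth gives 0; bid 30 gives 15 > 0. Violating.
Others bid (3, 3, 22, 3): truth gives 17; bid 22 gives 18 > 17. Violating.
Others bid (3, 3, 3, 28): truth gives 15; no alternative beats it.
Others bid (3, 3, 22, 28): truth gives 12; no alternative beats it.
(Checking all 256 profiles: 131 have a profitable deviation, 125 do not.)

131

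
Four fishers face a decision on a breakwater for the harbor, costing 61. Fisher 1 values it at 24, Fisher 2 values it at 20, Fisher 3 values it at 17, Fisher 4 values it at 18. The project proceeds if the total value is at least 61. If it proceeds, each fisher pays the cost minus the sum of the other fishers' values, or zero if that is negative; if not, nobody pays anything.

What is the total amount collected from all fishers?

8

Total value 79 ≥ cost 61, so it is built.
Fisher 1: others sum to 55; max(0, 61 - 55) = 6.
Fisher 2: others sum to 59; max(0, 61 - 59) = 2.
Fisher 3: others sum to 62; max(0, 61 - 62) = 0.
Fisher 4: others sum to 61; max(0, 61 - 61) = 0.
Total collected = 6 + 2 + 0 + 0 = 8.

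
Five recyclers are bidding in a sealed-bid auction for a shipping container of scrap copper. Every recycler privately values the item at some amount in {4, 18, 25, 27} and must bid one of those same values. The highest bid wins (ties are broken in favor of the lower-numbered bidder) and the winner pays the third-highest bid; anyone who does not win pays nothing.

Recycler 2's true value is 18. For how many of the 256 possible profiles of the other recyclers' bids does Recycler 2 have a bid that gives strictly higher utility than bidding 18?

Others bid (4, 4, 4, 25): truth gives 0; bid 25 gives 14 > 0. Violating.
Others bid (4, 4, 4, 27): truth gives 0; bid 27 gives 14 > 0. Violating.
Others bid (4, 4, 25, 4): truth gives 0; bid 25 gives 14 > 0. Violating.
Others bid (4, 4, 27, 4): truth gives 0; bid 27 gives 14 > 0. Violating.
Others bid (4, 4, 4, 4): truth gives 14; no alternative beats it.
Others bid (4, 4, 4, 18): truth gives 14; no alternative beats it.
(Checking all 256 profiles: 8 have a profitable deviation, 248 do not.)

8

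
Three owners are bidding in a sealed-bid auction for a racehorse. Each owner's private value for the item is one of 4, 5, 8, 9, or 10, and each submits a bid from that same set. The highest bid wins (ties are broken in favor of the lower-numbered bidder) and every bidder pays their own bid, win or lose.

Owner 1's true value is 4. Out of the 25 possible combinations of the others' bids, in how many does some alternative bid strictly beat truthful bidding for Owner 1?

3

Others bid (4, 5): truth gives -4; bid 5 gives -1 > -4. Violating.
Others bid (5, 4): truth gives -4; bid 5 gives -1 > -4. Violating.
Others bid (5, 5): truth gives -4; bid 5 gives -1 > -4. Violating.
Others bid (4, 4): truth gives 0; no alternative beats it.
Others bid (4, 8): truth gives -4; no alternative beats it.
(Checking all 25 profiles: 3 have a profitable deviation, 22 do not.)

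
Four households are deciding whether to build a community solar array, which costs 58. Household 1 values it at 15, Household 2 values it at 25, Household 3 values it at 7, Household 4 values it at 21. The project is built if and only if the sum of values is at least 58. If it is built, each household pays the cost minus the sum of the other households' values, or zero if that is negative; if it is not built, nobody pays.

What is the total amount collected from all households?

Total value 68 ≥ cost 58, so it is built.
Household 1: others sum to 53; max(0, 58 - 53) = 5.
Household 2: others sum to 43; max(0, 58 - 43) = 15.
Household 3: others sum to 61; max(0, 58 - 61) = 0.
Household 4: others sum to 47; max(0, 58 - 47) = 11.
Total collected = 5 + 15 + 0 + 11 = 31.

31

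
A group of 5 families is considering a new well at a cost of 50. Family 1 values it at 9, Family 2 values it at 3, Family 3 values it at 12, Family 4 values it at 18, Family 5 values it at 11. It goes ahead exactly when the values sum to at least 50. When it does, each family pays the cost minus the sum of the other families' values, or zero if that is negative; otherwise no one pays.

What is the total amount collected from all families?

Total value 53 ≥ cost 50, so it is built.
Family 1: others sum to 44; max(0, 50 - 44) = 6.
Family 2: others sum to 50; max(0, 50 - 50) = 0.
Family 3: others sum to 41; max(0, 50 - 41) = 9.
Family 4: others sum to 35; max(0, 50 - 35) = 15.
Family 5: others sum to 42; max(0, 50 - 42) = 8.
Total collected = 6 + 0 + 9 + 15 + 8 = 38.

38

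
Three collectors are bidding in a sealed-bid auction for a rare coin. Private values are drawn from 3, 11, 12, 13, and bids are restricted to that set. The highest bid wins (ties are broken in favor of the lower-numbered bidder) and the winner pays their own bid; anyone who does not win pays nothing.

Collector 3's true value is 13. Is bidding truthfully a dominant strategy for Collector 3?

Consider the case where Collector 1 bids 3 and Collector 2 bids 3.
Truthful bid 13: wins, pays 13, utility 13 - 13 = 0.
Bid 11 instead: wins, pays 11, utility 13 - 11 = 2.
Since 2 > 0, bidding 11 is strictly better here, so truthful bidding is not dominant.

No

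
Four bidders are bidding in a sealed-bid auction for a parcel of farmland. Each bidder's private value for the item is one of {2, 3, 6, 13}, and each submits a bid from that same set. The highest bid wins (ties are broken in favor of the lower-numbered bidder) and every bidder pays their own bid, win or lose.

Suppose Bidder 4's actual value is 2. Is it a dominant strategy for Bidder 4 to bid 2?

Consider the case where Bidder 1 bids 2, Bidder 2 bids 2 and Bidder 3 bids 2.
Truthful bid 2: loses but pays 2, utility -2.
Bid 3 instead: wins, pays 3, utility 2 - 3 = -1.
Since -1 > -2, bidding 3 is strictly better here, so truthful bidding is not dominant.

No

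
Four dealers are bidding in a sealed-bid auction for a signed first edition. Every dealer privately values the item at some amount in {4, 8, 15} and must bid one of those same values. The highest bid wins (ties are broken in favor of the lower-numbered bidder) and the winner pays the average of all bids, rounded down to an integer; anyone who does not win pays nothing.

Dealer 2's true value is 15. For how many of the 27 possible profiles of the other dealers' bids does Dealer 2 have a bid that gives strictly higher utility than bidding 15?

Others bid (4, 4, 4): truth gives 9; bid 8 gives 10 > 9. Violating.
Others bid (4, 4, 8): truth gives 8; bid 8 gives 9 > 8. Violating.
Others bid (4, 8, 4): truth gives 8; bid 8 gives 9 > 8. Violating.
Others bid (4, 8, 8): truth gives 7; bid 8 gives 8 > 7. Violating.
Others bid (4, 4, 15): truth gives 6; no alternative beats it.
Others bid (4, 8, 15): truth gives 5; no alternative beats it.
(Checking all 27 profiles: 4 have a profitable deviation, 23 do not.)

4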